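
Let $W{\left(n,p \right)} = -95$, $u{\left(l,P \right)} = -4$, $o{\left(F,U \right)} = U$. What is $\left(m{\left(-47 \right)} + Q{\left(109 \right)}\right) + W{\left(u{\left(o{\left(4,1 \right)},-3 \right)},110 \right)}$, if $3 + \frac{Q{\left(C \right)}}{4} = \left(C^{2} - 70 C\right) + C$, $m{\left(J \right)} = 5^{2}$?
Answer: $17358$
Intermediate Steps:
$m{\left(J \right)} = 25$
$Q{\left(C \right)} = -12 - 276 C + 4 C^{2}$ ($Q{\left(C \right)} = -12 + 4 \left(\left(C^{2} - 70 C\right) + C\right) = -12 + 4 \left(C^{2} - 69 C\right) = -12 + \left(- 276 C + 4 C^{2}\right) = -12 - 276 C + 4 C^{2}$)
$\left(m{\left(-47 \right)} + Q{\left(109 \right)}\right) + W{\left(u{\left(o{\left(4,1 \right)},-3 \right)},110 \right)} = \left(25 - \left(30096 - 47524\right)\right) - 95 = \left(25 - -17428\right) - 95 = \left(25 + 17428\right) - 95 = 17453 - 95 = 17358$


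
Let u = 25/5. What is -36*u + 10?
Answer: -170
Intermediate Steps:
u = 5 (u = 25*(⅕) = 5)
-36*u + 10 = -36*5 + 10 = -180 + 10 = -170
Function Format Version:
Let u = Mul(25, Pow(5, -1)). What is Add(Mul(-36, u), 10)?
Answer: -170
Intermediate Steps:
u = 5 (u = Mul(25, Rational(1, 5)) = 5)
Add(Mul(-36, u), 10) = Add(Mul(-36, 5), 10) = Add(-180, 10) = -170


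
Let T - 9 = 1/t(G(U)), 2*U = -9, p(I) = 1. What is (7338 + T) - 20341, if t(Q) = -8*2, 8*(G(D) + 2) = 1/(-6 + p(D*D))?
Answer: -207905/16 ≈ -12994.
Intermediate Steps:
U = -9/2 (U = (½)*(-9) = -9/2 ≈ -4.5000)
G(D) = -81/40 (G(D) = -2 + 1/(8*(-6 + 1)) = -2 + (⅛)/(-5) = -2 + (⅛)*(-⅕) = -2 - 1/40 = -81/40)
t(Q) = -16
T = 143/16 (T = 9 + 1/(-16) = 9 - 1/16 = 143/16 ≈ 8.9375)
(7338 + T) - 20341 = (7338 + 143/16) - 20341 = 117551/16 - 20341 = -207905/16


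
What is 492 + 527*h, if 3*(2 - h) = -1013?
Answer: 538489/3 ≈ 1.7950e+5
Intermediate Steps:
h = 1019/3 (h = 2 - ⅓*(-1013) = 2 + 1013/3 = 1019/3 ≈ 339.67)
492 + 527*h = 492 + 527*(1019/3) = 492 + 537013/3 = 538489/3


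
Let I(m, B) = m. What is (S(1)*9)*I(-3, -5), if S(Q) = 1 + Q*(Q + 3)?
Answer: -135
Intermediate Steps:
S(Q) = 1 + Q*(3 + Q)
(S(1)*9)*I(-3, -5) = ((1 + 1² + 3*1)*9)*(-3) = ((1 + 1 + 3)*9)*(-3) = (5*9)*(-3) = 45*(-3) = -135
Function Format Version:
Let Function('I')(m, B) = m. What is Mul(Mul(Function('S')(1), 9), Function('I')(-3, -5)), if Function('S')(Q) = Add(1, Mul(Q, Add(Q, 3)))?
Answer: -135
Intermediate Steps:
Function('S')(Q) = Add(1, Mul(Q, Add(3, Q)))
Mul(Mul(Function('S')(1), 9), Function('I')(-3, -5)) = Mul(Mul(Add(1, Pow(1, 2), Mul(3, 1)), 9), -3) = Mul(Mul(Add(1, 1, 3), 9), -3) = Mul(Mul(5, 9), -3) = Mul(45, -3) = -135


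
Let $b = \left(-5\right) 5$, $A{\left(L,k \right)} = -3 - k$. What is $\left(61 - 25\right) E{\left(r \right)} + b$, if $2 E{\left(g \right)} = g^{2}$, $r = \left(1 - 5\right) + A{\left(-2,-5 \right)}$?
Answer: $47$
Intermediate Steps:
$r = -2$ ($r = \left(1 - 5\right) - -2 = -4 + \left(-3 + 5\right) = -4 + 2 = -2$)
$E{\left(g \right)} = \frac{g^{2}}{2}$
$b = -25$
$\left(61 - 25\right) E{\left(r \right)} + b = \left(61 - 25\right) \frac{\left(-2\right)^{2}}{2} - 25 = \left(61 - 25\right) \frac{1}{2} \cdot 4 - 25 = 36 \cdot 2 - 25 = 72 - 25 = 47$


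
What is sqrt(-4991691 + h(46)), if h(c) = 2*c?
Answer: I*sqrt(4991599) ≈ 2234.2*I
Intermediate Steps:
sqrt(-4991691 + h(46)) = sqrt(-4991691 + 2*46) = sqrt(-4991691 + 92) = sqrt(-4991599) = I*sqrt(4991599)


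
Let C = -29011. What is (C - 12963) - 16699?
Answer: -58673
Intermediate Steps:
(C - 12963) - 16699 = (-29011 - 12963) - 16699 = -41974 - 16699 = -58673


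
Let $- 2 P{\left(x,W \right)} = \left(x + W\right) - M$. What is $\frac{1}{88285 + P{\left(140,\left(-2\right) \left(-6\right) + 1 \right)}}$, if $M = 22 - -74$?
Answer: $\frac{2}{176513} \approx 1.1331 \cdot 10^{-5}$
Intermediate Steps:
$M = 96$ ($M = 22 + 74 = 96$)
$P{\left(x,W \right)} = 48 - \frac{W}{2} - \frac{x}{2}$ ($P{\left(x,W \right)} = - \frac{\left(x + W\right) - 96}{2} = - \frac{\left(W + x\right) - 96}{2} = - \frac{-96 + W + x}{2} = 48 - \frac{W}{2} - \frac{x}{2}$)
$\frac{1}{88285 + P{\left(140,\left(-2\right) \left(-6\right) + 1 \right)}} = \frac{1}{88285 - \left(22 + \frac{\left(-2\right) \left(-6\right) + 1}{2}\right)} = \frac{1}{88285 - \left(22 + \frac{12 + 1}{2}\right)} = \frac{1}{88285 - \frac{57}{2}} = \frac{1}{\frac{176513}{2}} = \frac{2}{176513}$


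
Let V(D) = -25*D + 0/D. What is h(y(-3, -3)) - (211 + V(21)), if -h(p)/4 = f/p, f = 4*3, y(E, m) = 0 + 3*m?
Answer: 958/3 ≈ 319.33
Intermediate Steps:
y(E, m) = 3*m
V(D) = -25*D (V(D) = -25*D + 0 = -25*D)
f = 12
h(p) = -48/p
h(y(-3, -3)) - (211 + V(21)) = -48/(3*(-3)) - (211 - 25*21) = -48/(-9) - (211 - 525) = -48*(-1/9) - 1*(-314) = 16/3 + 314 = 958/3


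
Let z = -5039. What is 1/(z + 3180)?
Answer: -1/1859 ≈ -0.00053792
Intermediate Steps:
1/(z + 3180) = 1/(-5039 + 3180) = 1/(-1859) = -1/1859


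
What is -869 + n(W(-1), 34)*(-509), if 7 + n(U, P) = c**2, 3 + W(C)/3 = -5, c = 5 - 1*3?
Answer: 658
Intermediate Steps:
c = 2 (c = 5 - 3 = 2)
W(C) = -24 (W(C) = -9 + 3*(-5) = -9 - 15 = -24)
n(U, P) = -3 (n(U, P) = -7 + 2**2 = -7 + 4 = -3)
-869 + n(W(-1), 34)*(-509) = -869 - 3*(-509) = -869 + 1527 = 658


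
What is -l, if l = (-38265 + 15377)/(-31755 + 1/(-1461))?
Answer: -4179921/5799257 ≈ -0.72077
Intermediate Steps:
l = 4179921/5799257 (l = -22888/(-31755 - 1/1461) = -22888/(-46394056/1461) = -22888*(-1461/46394056) = 4179921/5799257 ≈ 0.72077)
-l = -1*4179921/5799257 = -4179921/5799257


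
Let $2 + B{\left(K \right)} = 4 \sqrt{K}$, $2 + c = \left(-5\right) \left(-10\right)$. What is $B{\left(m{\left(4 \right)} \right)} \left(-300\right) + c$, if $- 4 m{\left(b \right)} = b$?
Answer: $648 - 1200 i \approx 648.0 - 1200.0 i$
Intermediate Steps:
$c = 48$ ($c = -2 - -50 = -2 + 50 = 48$)
$m{\left(b \right)} = - \frac{b}{4}$
$B{\left(K \right)} = -2 + 4 \sqrt{K}$
$B{\left(m{\left(4 \right)} \right)} \left(-300\right) + c = \left(-2 + 4 \sqrt{\left(- \frac{1}{4}\right) 4}\right) \left(-300\right) + 48 = \left(-2 + 4 \sqrt{-1}\right) \left(-300\right) + 48 = \left(-2 + 4 i\right) \left(-300\right) + 48 = \left(600 - 1200 i\right) + 48 = 648 - 1200 i$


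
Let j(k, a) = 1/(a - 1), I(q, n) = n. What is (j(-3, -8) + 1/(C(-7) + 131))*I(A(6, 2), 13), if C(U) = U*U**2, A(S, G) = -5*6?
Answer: -2873/1908 ≈ -1.5058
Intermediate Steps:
A(S, G) = -30
j(k, a) = 1/(-1 + a)
C(U) = U**3
(j(-3, -8) + 1/(C(-7) + 131))*I(A(6, 2), 13) = (1/(-1 - 8) + 1/((-7)**3 + 131))*13 = (1/(-9) + 1/(-343 + 131))*13 = (-1/9 + 1/(-212))*13 = (-1/9 - 1/212)*13 = -221/1908*13 = -2873/1908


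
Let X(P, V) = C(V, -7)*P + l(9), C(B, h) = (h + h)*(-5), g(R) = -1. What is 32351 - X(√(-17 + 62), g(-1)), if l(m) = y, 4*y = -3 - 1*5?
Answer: 32353 - 210*√5 ≈ 31883.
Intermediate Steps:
C(B, h) = -10*h (C(B, h) = (2*h)*(-5) = -10*h)
y = -2 (y = (-3 - 1*5)/4 = (-3 - 5)/4 = (¼)*(-8) = -2)
l(m) = -2
X(P, V) = -2 + 70*P (X(P, V) = (-10*(-7))*P - 2 = 70*P - 2 = -2 + 70*P)
32351 - X(√(-17 + 62), g(-1)) = 32351 - (-2 + 70*√(-17 + 62)) = 32351 - (-2 + 70*√45) = 32351 - (-2 + 70*(3*√5)) = 32351 - (-2 + 210*√5) = 32351 + (2 - 210*√5) = 32353 - 210*√5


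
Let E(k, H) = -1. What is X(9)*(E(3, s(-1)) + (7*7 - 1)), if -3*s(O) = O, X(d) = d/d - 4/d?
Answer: 235/9 ≈ 26.111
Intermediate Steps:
X(d) = 1 - 4/d
s(O) = -O/3
X(9)*(E(3, s(-1)) + (7*7 - 1)) = ((-4 + 9)/9)*(-1 + (7*7 - 1)) = ((1/9)*5)*(-1 + (49 - 1)) = 5*(-1 + 48)/9 = (5/9)*47 = 235/9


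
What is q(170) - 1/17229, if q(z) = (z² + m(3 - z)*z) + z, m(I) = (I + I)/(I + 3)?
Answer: 20779293844/706389 ≈ 29416.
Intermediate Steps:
m(I) = 2*I/(3 + I) (m(I) = (2*I)/(3 + I) = 2*I/(3 + I))
q(z) = z + z² + 2*z*(3 - z)/(6 - z) (q(z) = (z² + (2*(3 - z)/(3 + (3 - z)))*z) + z = (z² + (2*(3 - z)/(6 - z))*z) + z = (z² + 2*z*(3 - z)/(6 - z)) + z = z + z² + 2*z*(3 - z)/(6 - z))
q(170) - 1/17229 = 170*(-12 + 170² - 3*170)/(-6 + 170) - 1/17229 = 170*(-12 + 28900 - 510)/164 - 1*1/17229 = 170*(1/164)*28378 - 1/17229 = 1206065/41 - 1/17229 = 20779293844/706389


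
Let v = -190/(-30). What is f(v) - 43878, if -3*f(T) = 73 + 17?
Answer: -43908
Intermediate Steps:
v = 19/3 (v = -190*(-1/30) = 19/3 ≈ 6.3333)
f(T) = -30 (f(T) = -(73 + 17)/3 = -⅓*90 = -30)
f(v) - 43878 = -30 - 43878 = -43908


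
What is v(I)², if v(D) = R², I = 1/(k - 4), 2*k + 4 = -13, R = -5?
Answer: 625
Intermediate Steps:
k = -17/2 (k = -2 + (½)*(-13) = -2 - 13/2 = -17/2 ≈ -8.5000)
I = -2/25 (I = 1/(-17/2 - 4) = 1/(-25/2) = -2/25 ≈ -0.080000)
v(D) = 25 (v(D) = (-5)² = 25)
v(I)² = 25² = 625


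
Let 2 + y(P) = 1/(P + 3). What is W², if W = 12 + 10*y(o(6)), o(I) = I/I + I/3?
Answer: 361/9 ≈ 40.111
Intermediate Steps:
o(I) = 1 + I/3 (o(I) = 1 + I*(⅓) = 1 + I/3)
y(P) = -2 + 1/(3 + P) (y(P) = -2 + 1/(P + 3) = -2 + 1/(3 + P))
W = -19/3 (W = 12 + 10*((-5 - 2*(1 + (⅓)*6))/(3 + (1 + (⅓)*6))) = 12 + 10*((-5 - 2*(1 + 2))/(3 + (1 + 2))) = 12 + 10*((-5 - 2*3)/(3 + 3)) = 12 + 10*((-5 - 6)/6) = 12 + 10*((⅙)*(-11)) = 12 + 10*(-11/6) = 12 - 55/3 = -19/3 ≈ -6.3333)
W² = (-19/3)² = 361/9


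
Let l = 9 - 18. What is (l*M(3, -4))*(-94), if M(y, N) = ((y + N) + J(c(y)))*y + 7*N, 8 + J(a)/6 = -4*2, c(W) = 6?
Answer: -269874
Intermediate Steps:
J(a) = -96 (J(a) = -48 + 6*(-4*2) = -48 + 6*(-8) = -48 - 48 = -96)
M(y, N) = 7*N + y*(-96 + N + y) (M(y, N) = ((y + N) - 96)*y + 7*N = ((N + y) - 96)*y + 7*N = (-96 + N + y)*y + 7*N = y*(-96 + N + y) + 7*N = 7*N + y*(-96 + N + y))
l = -9
(l*M(3, -4))*(-94) = -9*(3² - 96*3 + 7*(-4) - 4*3)*(-94) = -9*(9 - 288 - 28 - 12)*(-94) = -9*(-319)*(-94) = 2871*(-94) = -269874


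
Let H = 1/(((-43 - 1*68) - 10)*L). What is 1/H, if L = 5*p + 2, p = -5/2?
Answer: 2541/2 ≈ 1270.5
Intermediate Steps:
p = -5/2 (p = -5*½ = -5/2 ≈ -2.5000)
L = -21/2 (L = 5*(-5/2) + 2 = -25/2 + 2 = -21/2 ≈ -10.500)
H = 2/2541 (H = 1/(((-43 - 1*68) - 10)*(-21/2)) = 1/(((-43 - 68) - 10)*(-21/2)) = 1/((-111 - 10)*(-21/2)) = 1/(-121*(-21/2)) = 1/(2541/2) = 2/2541 ≈ 0.00078709)
1/H = 1/(2/2541) = 2541/2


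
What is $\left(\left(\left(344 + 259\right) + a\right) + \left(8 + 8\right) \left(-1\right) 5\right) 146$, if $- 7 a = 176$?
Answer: $\frac{508810}{7} \approx 72687.0$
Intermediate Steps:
$a = - \frac{176}{7}$ ($a = \left(- \frac{1}{7}\right) 176 = - \frac{176}{7} \approx -25.143$)
$\left(\left(\left(344 + 259\right) + a\right) + \left(8 + 8\right) \left(-1\right) 5\right) 146 = \left(\left(\left(344 + 259\right) - \frac{176}{7}\right) + \left(8 + 8\right) \left(-1\right) 5\right) 146 = \left(\left(603 - \frac{176}{7}\right) + 16 \left(-1\right) 5\right) 146 = \left(\frac{4045}{7} - 80\right) 146 = \frac{3485}{7} \cdot 146 = \frac{508810}{7}$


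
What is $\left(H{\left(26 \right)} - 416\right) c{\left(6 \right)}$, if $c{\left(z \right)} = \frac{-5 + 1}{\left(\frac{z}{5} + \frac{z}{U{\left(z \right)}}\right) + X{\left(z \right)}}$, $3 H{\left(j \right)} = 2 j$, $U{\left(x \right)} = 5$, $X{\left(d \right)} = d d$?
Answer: $\frac{1495}{36} \approx 41.528$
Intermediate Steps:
$X{\left(d \right)} = d^{2}$
$H{\left(j \right)} = \frac{2 j}{3}$
$c{\left(z \right)} = - \frac{4}{z^{2} + \frac{2 z}{5}}$ ($c{\left(z \right)} = \frac{-5 + 1}{\left(\frac{z}{5} + \frac{z}{5}\right) + z^{2}} = - \frac{4}{\left(z \frac{1}{5} + z \frac{1}{5}\right) + z^{2}} = - \frac{4}{\left(\frac{z}{5} + \frac{z}{5}\right) + z^{2}} = - \frac{4}{\frac{2 z}{5} + z^{2}} = - \frac{4}{z^{2} + \frac{2 z}{5}}$)
$\left(H{\left(26 \right)} - 416\right) c{\left(6 \right)} = \left(\frac{2}{3} \cdot 26 - 416\right) \left(- \frac{20}{6 \left(2 + 5 \cdot 6\right)}\right) = \left(\frac{52}{3} - 416\right) \left(\left(-20\right) \frac{1}{6} \frac{1}{2 + 30}\right) = - \frac{1196 \left(\left(-20\right) \frac{1}{6} \cdot \frac{1}{32}\right)}{3} = \left(- \frac{1196}{3}\right) \left(- \frac{5}{48}\right) = \frac{1495}{36}$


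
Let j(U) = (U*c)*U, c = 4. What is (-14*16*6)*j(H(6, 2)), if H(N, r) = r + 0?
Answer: -21504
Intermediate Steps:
H(N, r) = r
j(U) = 4*U² (j(U) = (U*4)*U = (4*U)*U = 4*U²)
(-14*16*6)*j(H(6, 2)) = (-14*16*6)*(4*2²) = (-224*6)*(4*4) = -1344*16 = -21504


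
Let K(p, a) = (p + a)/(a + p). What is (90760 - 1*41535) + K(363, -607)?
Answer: 49226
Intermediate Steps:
K(p, a) = 1 (K(p, a) = (a + p)/(a + p) = 1)
(90760 - 1*41535) + K(363, -607) = (90760 - 1*41535) + 1 = (90760 - 41535) + 1 = 49225 + 1 = 49226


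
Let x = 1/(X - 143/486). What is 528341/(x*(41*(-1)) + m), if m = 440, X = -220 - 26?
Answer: 63241889359/52687486 ≈ 1200.3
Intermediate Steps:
X = -246
x = -486/119699 (x = 1/(-246 - 143/486) = 1/(-119699/486) = -486/119699 ≈ -0.0040602)
528341/(x*(41*(-1)) + m) = 528341/(-19926*(-1)/119699 + 440) = 528341/(-486/119699*(-41) + 440) = 528341/(19926/119699 + 440) = 528341/(52687486/119699) = 528341*(119699/52687486) = 63241889359/52687486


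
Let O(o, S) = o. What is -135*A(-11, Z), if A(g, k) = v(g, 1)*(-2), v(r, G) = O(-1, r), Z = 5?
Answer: -270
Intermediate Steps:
v(r, G) = -1
A(g, k) = 2 (A(g, k) = -1*(-2) = 2)
-135*A(-11, Z) = -135*2 = -270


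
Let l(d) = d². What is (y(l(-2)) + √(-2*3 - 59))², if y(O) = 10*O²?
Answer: (160 + I*√65)² ≈ 25535.0 + 2579.9*I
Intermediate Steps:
(y(l(-2)) + √(-2*3 - 59))² = (10*((-2)²)² + √(-2*3 - 59))² = (10*4² + √(-6 - 59))² = (10*16 + √(-65))² = (160 + I*√65)²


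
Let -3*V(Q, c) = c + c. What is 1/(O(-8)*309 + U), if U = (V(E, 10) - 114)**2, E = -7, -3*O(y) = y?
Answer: 9/138460 ≈ 6.5001e-5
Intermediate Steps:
O(y) = -y/3
V(Q, c) = -2*c/3 (V(Q, c) = -(c + c)/3 = -2*c/3)
U = 131044/9 (U = (-2/3*10 - 114)**2 = (-20/3 - 114)**2 = (-362/3)**2 = 131044/9 ≈ 14560.)
1/(O(-8)*309 + U) = 1/(-1/3*(-8)*309 + 131044/9) = 1/((8/3)*309 + 131044/9) = 1/(824 + 131044/9) = 1/(138460/9) = 9/138460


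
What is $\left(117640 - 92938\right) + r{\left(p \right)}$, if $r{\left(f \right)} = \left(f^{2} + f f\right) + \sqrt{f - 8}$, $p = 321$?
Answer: $230784 + \sqrt{313} \approx 2.308 \cdot 10^{5}$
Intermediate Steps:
$r{\left(f \right)} = \sqrt{-8 + f} + 2 f^{2}$ ($r{\left(f \right)} = \left(f^{2} + f^{2}\right) + \sqrt{-8 + f} = 2 f^{2} + \sqrt{-8 + f} = \sqrt{-8 + f} + 2 f^{2}$)
$\left(117640 - 92938\right) + r{\left(p \right)} = \left(117640 - 92938\right) + \left(\sqrt{-8 + 321} + 2 \cdot 321^{2}\right) = 24702 + \left(\sqrt{313} + 2 \cdot 103041\right) = 24702 + \left(\sqrt{313} + 206082\right) = 24702 + \left(206082 + \sqrt{313}\right) = 230784 + \sqrt{313}$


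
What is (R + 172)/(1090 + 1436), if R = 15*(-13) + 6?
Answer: -17/2526 ≈ -0.0067300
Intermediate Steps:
R = -189 (R = -195 + 6 = -189)
(R + 172)/(1090 + 1436) = (-189 + 172)/(1090 + 1436) = -17/2526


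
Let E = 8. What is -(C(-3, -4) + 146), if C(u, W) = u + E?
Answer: -151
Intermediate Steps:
C(u, W) = 8 + u (C(u, W) = u + 8 = 8 + u)
-(C(-3, -4) + 146) = -((8 - 3) + 146) = -(5 + 146) = -1*151 = -151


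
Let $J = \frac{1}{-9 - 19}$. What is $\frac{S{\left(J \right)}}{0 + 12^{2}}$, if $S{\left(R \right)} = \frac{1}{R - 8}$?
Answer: $- \frac{7}{8100} \approx -0.0008642$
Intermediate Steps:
$J = - \frac{1}{28}$ ($J = \frac{1}{-28} = - \frac{1}{28} \approx -0.035714$)
$S{\left(R \right)} = \frac{1}{-8 + R}$
$\frac{S{\left(J \right)}}{0 + 12^{2}} = \frac{1}{\left(0 + 12^{2}\right) \left(-8 - \frac{1}{28}\right)} = \frac{1}{\left(0 + 144\right) \left(- \frac{225}{28}\right)} = \frac{1}{144} \left(- \frac{28}{225}\right) = - \frac{7}{8100}$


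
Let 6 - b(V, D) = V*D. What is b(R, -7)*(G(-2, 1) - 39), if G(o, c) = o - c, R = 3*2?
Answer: -2016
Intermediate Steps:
R = 6
b(V, D) = 6 - D*V (b(V, D) = 6 - V*D = 6 - D*V)
b(R, -7)*(G(-2, 1) - 39) = (6 - 1*(-7)*6)*((-2 - 1*1) - 39) = (6 + 42)*((-2 - 1) - 39) = 48*(-3 - 39) = 48*(-42) = -2016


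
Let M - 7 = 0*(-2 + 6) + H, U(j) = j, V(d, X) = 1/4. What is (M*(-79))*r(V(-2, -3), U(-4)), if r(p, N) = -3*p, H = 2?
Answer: 2133/4 ≈ 533.25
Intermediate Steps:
V(d, X) = 1/4
M = 9 (M = 7 + (0*(-2 + 6) + 2) = 7 + (0*4 + 2) = 7 + (0 + 2) = 7 + 2 = 9)
(M*(-79))*r(V(-2, -3), U(-4)) = (9*(-79))*(-3*1/4) = -711*(-3/4) = 2133/4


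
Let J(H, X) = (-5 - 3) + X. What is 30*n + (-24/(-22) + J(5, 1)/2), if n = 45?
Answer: 29647/22 ≈ 1347.6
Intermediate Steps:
J(H, X) = -8 + X
30*n + (-24/(-22) + J(5, 1)/2) = 30*45 + (-24/(-22) + (-8 + 1)/2) = 1350 + (-24*(-1/22) - 7*1/2) = 1350 + (12/11 - 7/2) = 1350 - 53/22 = 29647/22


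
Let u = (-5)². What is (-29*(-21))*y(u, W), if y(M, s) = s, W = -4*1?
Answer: -2436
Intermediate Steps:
u = 25
W = -4
(-29*(-21))*y(u, W) = -29*(-21)*(-4) = 609*(-4) = -2436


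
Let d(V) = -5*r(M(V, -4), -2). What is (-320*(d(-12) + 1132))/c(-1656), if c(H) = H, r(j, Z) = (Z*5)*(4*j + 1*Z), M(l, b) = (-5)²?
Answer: 241280/207 ≈ 1165.6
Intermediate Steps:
M(l, b) = 25
r(j, Z) = 5*Z*(Z + 4*j) (r(j, Z) = (5*Z)*(4*j + Z) = (5*Z)*(Z + 4*j) = 5*Z*(Z + 4*j))
d(V) = 4900 (d(V) = -25*(-2)*(-2 + 4*25) = -25*(-2)*(-2 + 100) = -25*(-2)*98 = -5*(-980) = 4900)
(-320*(d(-12) + 1132))/c(-1656) = -320*(4900 + 1132)/(-1656) = -320*6032*(-1/1656) = -1930240*(-1/1656) = 241280/207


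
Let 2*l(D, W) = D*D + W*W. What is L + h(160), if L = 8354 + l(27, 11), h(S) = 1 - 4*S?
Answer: 8140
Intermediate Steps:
l(D, W) = D**2/2 + W**2/2 (l(D, W) = (D*D + W*W)/2 = (D**2 + W**2)/2 = D**2/2 + W**2/2)
L = 8779 (L = 8354 + ((1/2)*27**2 + (1/2)*11**2) = 8354 + ((1/2)*729 + (1/2)*121) = 8354 + (729/2 + 121/2) = 8354 + 425 = 8779)
L + h(160) = 8779 + (1 - 4*160) = 8779 + (1 - 640) = 8779 - 639 = 8140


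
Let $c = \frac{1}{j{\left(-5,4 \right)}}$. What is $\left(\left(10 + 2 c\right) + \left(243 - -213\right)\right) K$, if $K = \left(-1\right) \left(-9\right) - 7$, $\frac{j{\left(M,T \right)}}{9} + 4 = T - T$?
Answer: $\frac{8387}{9} \approx 931.89$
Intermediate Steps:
$j{\left(M,T \right)} = -36$ ($j{\left(M,T \right)} = -36 + 9 \left(T - T\right) = -36 + 9 \cdot 0 = -36 + 0 = -36$)
$c = - \frac{1}{36}$ ($c = \frac{1}{-36} = - \frac{1}{36} \approx -0.027778$)
$K = 2$ ($K = 9 - 7 = 2$)
$\left(\left(10 + 2 c\right) + \left(243 - -213\right)\right) K = \left(\left(10 + 2 \left(- \frac{1}{36}\right)\right) + \left(243 - -213\right)\right) 2 = \left(\left(10 - \frac{1}{18}\right) + \left(243 + 213\right)\right) 2 = \left(\frac{179}{18} + 456\right) 2 = \frac{8387}{18} \cdot 2 = \frac{8387}{9}$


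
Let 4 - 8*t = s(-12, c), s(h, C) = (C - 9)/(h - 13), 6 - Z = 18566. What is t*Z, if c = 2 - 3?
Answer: -8352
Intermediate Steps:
Z = -18560 (Z = 6 - 1*18566 = 6 - 18566 = -18560)
c = -1
s(h, C) = (-9 + C)/(-13 + h)
t = 9/20 (t = ½ - (-9 - 1)/(8*(-13 - 12)) = ½ - (-10)/(8*(-25)) = ½ - (-1)*(-10)/200 = ½ - ⅛*⅖ = ½ - 1/20 = 9/20 ≈ 0.45000)
t*Z = (9/20)*(-18560) = -8352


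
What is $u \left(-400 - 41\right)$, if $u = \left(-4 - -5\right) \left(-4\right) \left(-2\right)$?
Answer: $-3528$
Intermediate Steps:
$u = 8$ ($u = \left(-4 + 5\right) \left(-4\right) \left(-2\right) = 1 \left(-4\right) \left(-2\right) = \left(-4\right) \left(-2\right) = 8$)
$u \left(-400 - 41\right) = 8 \left(-400 - 41\right) = 8 \left(-441\right) = -3528$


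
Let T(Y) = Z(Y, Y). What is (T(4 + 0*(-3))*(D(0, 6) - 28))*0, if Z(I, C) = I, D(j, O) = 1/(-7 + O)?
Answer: 0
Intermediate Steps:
T(Y) = Y
(T(4 + 0*(-3))*(D(0, 6) - 28))*0 = ((4 + 0*(-3))*(1/(-7 + 6) - 28))*0 = ((4 + 0)*(1/(-1) - 28))*0 = (4*(-1 - 28))*0 = (4*(-29))*0 = -116*0 = 0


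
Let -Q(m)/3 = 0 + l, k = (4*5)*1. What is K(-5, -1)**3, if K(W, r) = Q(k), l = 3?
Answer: -729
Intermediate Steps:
k = 20 (k = 20*1 = 20)
Q(m) = -9 (Q(m) = -3*(0 + 3) = -3*3 = -9)
K(W, r) = -9
K(-5, -1)**3 = (-9)**3 = -729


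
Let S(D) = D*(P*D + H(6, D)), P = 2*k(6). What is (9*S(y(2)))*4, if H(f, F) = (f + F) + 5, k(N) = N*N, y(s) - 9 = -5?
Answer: 43632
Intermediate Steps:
y(s) = 4 (y(s) = 9 - 5 = 4)
k(N) = N²
H(f, F) = 5 + F + f (H(f, F) = (F + f) + 5 = 5 + F + f)
P = 72 (P = 2*6² = 2*36 = 72)
S(D) = D*(11 + 73*D) (S(D) = D*(72*D + (5 + D + 6)) = D*(72*D + (11 + D)) = D*(11 + 73*D))
(9*S(y(2)))*4 = (9*(4*(11 + 73*4)))*4 = (9*(4*(11 + 292)))*4 = (9*(4*303))*4 = (9*1212)*4 = 10908*4 = 43632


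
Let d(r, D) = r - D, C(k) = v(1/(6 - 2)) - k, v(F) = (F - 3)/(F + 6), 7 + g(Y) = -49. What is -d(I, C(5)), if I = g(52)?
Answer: 1264/25 ≈ 50.560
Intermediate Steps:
g(Y) = -56 (g(Y) = -7 - 49 = -56)
v(F) = (-3 + F)/(6 + F)
C(k) = -11/25 - k (C(k) = (-3 + 1/(6 - 2))/(6 + 1/(6 - 2)) - k = (-3 + 1/4)/(6 + 1/4) - k = (-3 + ¼)/(6 + ¼) - k = -11/4/(25/4) - k = (4/25)*(-11/4) - k = -11/25 - k)
I = -56
-d(I, C(5)) = -(-56 - (-11/25 - 1*5)) = -(-56 - (-11/25 - 5)) = -(-56 - 1*(-136/25)) = -(-56 + 136/25) = -1*(-1264/25) = 1264/25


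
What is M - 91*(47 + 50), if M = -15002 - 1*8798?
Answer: -32627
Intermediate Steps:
M = -23800 (M = -15002 - 8798 = -23800)
M - 91*(47 + 50) = -23800 - 91*(47 + 50) = -23800 - 91*97 = -23800 - 8827 = -32627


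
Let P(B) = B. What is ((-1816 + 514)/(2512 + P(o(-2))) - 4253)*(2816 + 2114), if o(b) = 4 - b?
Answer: -26401027540/1259 ≈ -2.0970e+7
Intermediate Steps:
((-1816 + 514)/(2512 + P(o(-2))) - 4253)*(2816 + 2114) = ((-1816 + 514)/(2512 + (4 - 1*(-2))) - 4253)*(2816 + 2114) = (-1302/(2512 + (4 + 2)) - 4253)*4930 = (-1302/(2512 + 6) - 4253)*4930 = (-1302/2518 - 4253)*4930 = (-1302*1/2518 - 4253)*4930 = (-651/1259 - 4253)*4930 = -5355178/1259*4930 = -26401027540/1259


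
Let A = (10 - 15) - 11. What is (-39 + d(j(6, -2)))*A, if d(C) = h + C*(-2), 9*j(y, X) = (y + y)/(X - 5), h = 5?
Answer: 11296/21 ≈ 537.90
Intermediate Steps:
j(y, X) = 2*y/(9*(-5 + X)) (j(y, X) = ((y + y)/(X - 5))/9 = ((2*y)/(-5 + X))/9 = (2*y/(-5 + X))/9 = 2*y/(9*(-5 + X)))
d(C) = 5 - 2*C (d(C) = 5 + C*(-2) = 5 - 2*C)
A = -16 (A = -5 - 11 = -16)
(-39 + d(j(6, -2)))*A = (-39 + (5 - 4*6/(9*(-5 - 2))))*(-16) = (-39 + (5 - 4*6/(9*(-7))))*(-16) = (-39 + (5 - 4*6*(-1)/(9*7)))*(-16) = (-39 + (5 - 2*(-4/21)))*(-16) = (-39 + (5 + 8/21))*(-16) = (-39 + 113/21)*(-16) = -706/21*(-16) = 11296/21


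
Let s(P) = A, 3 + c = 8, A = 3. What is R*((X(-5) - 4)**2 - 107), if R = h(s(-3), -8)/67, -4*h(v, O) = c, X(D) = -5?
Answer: 65/134 ≈ 0.48507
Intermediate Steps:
c = 5 (c = -3 + 8 = 5)
s(P) = 3
h(v, O) = -5/4 (h(v, O) = -1/4*5 = -5/4)
R = -5/268 (R = -5/4/67 = -5/4*1/67 = -5/268 ≈ -0.018657)
R*((X(-5) - 4)**2 - 107) = -5*((-5 - 4)**2 - 107)/268 = -5*((-9)**2 - 107)/268 = -5*(81 - 107)/268 = -5/268*(-26) = 65/134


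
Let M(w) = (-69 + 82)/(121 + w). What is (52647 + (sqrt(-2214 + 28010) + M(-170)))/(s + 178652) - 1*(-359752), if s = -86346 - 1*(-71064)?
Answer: 287986410745/800513 + sqrt(6449)/81685 ≈ 3.5975e+5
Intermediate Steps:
M(w) = 13/(121 + w)
s = -15282 (s = -86346 + 71064 = -15282)
(52647 + (sqrt(-2214 + 28010) + M(-170)))/(s + 178652) - 1*(-359752) = (52647 + (sqrt(-2214 + 28010) + 13/(121 - 170)))/(-15282 + 178652) - 1*(-359752) = (52647 + (sqrt(25796) + 13/(-49)))/163370 + 359752 = (52647 + (2*sqrt(6449) + 13*(-1/49)))*(1/163370) + 359752 = (52647 + (2*sqrt(6449) - 13/49))*(1/163370) + 359752 = (52647 + (-13/49 + 2*sqrt(6449)))*(1/163370) + 359752 = (2579690/49 + 2*sqrt(6449))*(1/163370) + 359752 = (257969/800513 + sqrt(6449)/81685) + 359752 = 287986410745/800513 + sqrt(6449)/81685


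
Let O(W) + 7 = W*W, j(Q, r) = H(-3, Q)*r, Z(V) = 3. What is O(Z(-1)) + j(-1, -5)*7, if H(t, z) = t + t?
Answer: 212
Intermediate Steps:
H(t, z) = 2*t
j(Q, r) = -6*r (j(Q, r) = (2*(-3))*r = -6*r)
O(W) = -7 + W**2 (O(W) = -7 + W*W = -7 + W**2)
O(Z(-1)) + j(-1, -5)*7 = (-7 + 3**2) - 6*(-5)*7 = (-7 + 9) + 30*7 = 2 + 210 = 212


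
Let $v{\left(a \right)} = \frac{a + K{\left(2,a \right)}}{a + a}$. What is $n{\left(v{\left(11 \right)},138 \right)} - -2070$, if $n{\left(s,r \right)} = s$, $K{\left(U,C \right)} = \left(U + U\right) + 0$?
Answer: $\frac{45555}{22} \approx 2070.7$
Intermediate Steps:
$K{\left(U,C \right)} = 2 U$ ($K{\left(U,C \right)} = 2 U + 0 = 2 U$)
$v{\left(a \right)} = \frac{4 + a}{2 a}$ ($v{\left(a \right)} = \frac{a + 2 \cdot 2}{a + a} = \frac{a + 4}{2 a} = \left(4 + a\right) \frac{1}{2 a} = \frac{4 + a}{2 a}$)
$n{\left(v{\left(11 \right)},138 \right)} - -2070 = \frac{4 + 11}{2 \cdot 11} - -2070 = \frac{1}{2} \cdot \frac{1}{11} \cdot 15 + 2070 = \frac{15}{22} + 2070 = \frac{45555}{22}$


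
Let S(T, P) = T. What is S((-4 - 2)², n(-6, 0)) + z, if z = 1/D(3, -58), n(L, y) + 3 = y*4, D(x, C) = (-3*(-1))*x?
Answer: 325/9 ≈ 36.111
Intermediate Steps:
D(x, C) = 3*x
n(L, y) = -3 + 4*y (n(L, y) = -3 + y*4 = -3 + 4*y)
z = ⅑ (z = 1/(3*3) = 1/9 = ⅑ ≈ 0.11111)
S((-4 - 2)², n(-6, 0)) + z = (-4 - 2)² + ⅑ = (-6)² + ⅑ = 36 + ⅑ = 325/9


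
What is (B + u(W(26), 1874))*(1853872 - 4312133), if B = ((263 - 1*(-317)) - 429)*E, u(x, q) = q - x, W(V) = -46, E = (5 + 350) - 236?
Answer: -48892353029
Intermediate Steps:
E = 119 (E = 355 - 236 = 119)
B = 17969 (B = ((263 - 1*(-317)) - 429)*119 = ((263 + 317) - 429)*119 = (580 - 429)*119 = 151*119 = 17969)
(B + u(W(26), 1874))*(1853872 - 4312133) = (17969 + (1874 - 1*(-46)))*(1853872 - 4312133) = (17969 + (1874 + 46))*(-2458261) = (17969 + 1920)*(-2458261) = 19889*(-2458261) = -48892353029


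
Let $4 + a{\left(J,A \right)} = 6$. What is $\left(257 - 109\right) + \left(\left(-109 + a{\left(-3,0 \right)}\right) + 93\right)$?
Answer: $134$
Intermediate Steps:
$a{\left(J,A \right)} = 2$ ($a{\left(J,A \right)} = -4 + 6 = 2$)
$\left(257 - 109\right) + \left(\left(-109 + a{\left(-3,0 \right)}\right) + 93\right) = \left(257 - 109\right) + \left(\left(-109 + 2\right) + 93\right) = 148 + \left(-107 + 93\right) = 148 - 14 = 134$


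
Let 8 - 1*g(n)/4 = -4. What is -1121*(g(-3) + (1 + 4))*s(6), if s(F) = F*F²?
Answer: -12833208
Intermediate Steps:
g(n) = 48 (g(n) = 32 - 4*(-4) = 32 + 16 = 48)
s(F) = F³
-1121*(g(-3) + (1 + 4))*s(6) = -1121*(48 + (1 + 4))*6³ = -1121*(48 + 5)*216 = -59413*216 = -1121*11448 = -12833208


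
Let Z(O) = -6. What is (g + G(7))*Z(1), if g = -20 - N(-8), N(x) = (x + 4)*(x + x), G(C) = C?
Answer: 462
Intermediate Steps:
N(x) = 2*x*(4 + x) (N(x) = (4 + x)*(2*x) = 2*x*(4 + x))
g = -84 (g = -20 - 2*(-8)*(4 - 8) = -20 - 2*(-8)*(-4) = -20 - 1*64 = -20 - 64 = -84)
(g + G(7))*Z(1) = (-84 + 7)*(-6) = -77*(-6) = 462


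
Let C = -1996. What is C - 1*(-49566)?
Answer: 47570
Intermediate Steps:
C - 1*(-49566) = -1996 - 1*(-49566) = -1996 + 49566 = 47570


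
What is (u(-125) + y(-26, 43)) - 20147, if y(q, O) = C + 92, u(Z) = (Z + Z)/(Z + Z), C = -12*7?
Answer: -20138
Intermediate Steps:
C = -84
u(Z) = 1 (u(Z) = (2*Z)/((2*Z)) = (2*Z)*(1/(2*Z)) = 1)
y(q, O) = 8 (y(q, O) = -84 + 92 = 8)
(u(-125) + y(-26, 43)) - 20147 = (1 + 8) - 20147 = 9 - 20147 = -20138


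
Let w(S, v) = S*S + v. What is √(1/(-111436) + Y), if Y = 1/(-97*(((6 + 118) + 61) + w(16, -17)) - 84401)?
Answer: I*√828693242472615/6994224822 ≈ 0.0041158*I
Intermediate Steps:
w(S, v) = v + S² (w(S, v) = S² + v = v + S²)
Y = -1/125529 (Y = 1/(-97*(((6 + 118) + 61) + (-17 + 16²)) - 84401) = 1/(-97*((124 + 61) + (-17 + 256)) - 84401) = 1/(-97*(185 + 239) - 84401) = 1/(-97*424 - 84401) = 1/(-41128 - 84401) = 1/(-125529) = -1/125529 ≈ -7.9663e-6)
√(1/(-111436) + Y) = √(1/(-111436) - 1/125529) = √(-1/111436 - 1/125529) = √(-236965/13988449644) = I*√828693242472615/6994224822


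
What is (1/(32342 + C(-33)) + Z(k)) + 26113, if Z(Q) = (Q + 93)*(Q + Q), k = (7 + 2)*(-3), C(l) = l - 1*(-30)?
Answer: 729212112/32339 ≈ 22549.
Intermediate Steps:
C(l) = 30 + l (C(l) = l + 30 = 30 + l)
k = -27 (k = 9*(-3) = -27)
Z(Q) = 2*Q*(93 + Q) (Z(Q) = (93 + Q)*(2*Q) = 2*Q*(93 + Q))
(1/(32342 + C(-33)) + Z(k)) + 26113 = (1/(32342 + (30 - 33)) + 2*(-27)*(93 - 27)) + 26113 = (1/(32342 - 3) + 2*(-27)*66) + 26113 = (1/32339 - 3564) + 26113 = -115256195/32339 + 26113 = 729212112/32339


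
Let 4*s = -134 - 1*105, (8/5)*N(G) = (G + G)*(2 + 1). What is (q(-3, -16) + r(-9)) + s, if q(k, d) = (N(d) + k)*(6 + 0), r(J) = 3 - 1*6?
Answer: -1763/4 ≈ -440.75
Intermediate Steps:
N(G) = 15*G/4 (N(G) = 5*((G + G)*(2 + 1))/8 = 5*((2*G)*3)/8 = 5*(6*G)/8 = 15*G/4)
r(J) = -3 (r(J) = 3 - 6 = -3)
s = -239/4 (s = (-134 - 1*105)/4 = (-134 - 105)/4 = (¼)*(-239) = -239/4 ≈ -59.750)
q(k, d) = 6*k + 45*d/2 (q(k, d) = (15*d/4 + k)*(6 + 0) = (k + 15*d/4)*6 = 6*k + 45*d/2)
(q(-3, -16) + r(-9)) + s = ((6*(-3) + (45/2)*(-16)) - 3) - 239/4 = ((-18 - 360) - 3) - 239/4 = (-378 - 3) - 239/4 = -381 - 239/4 = -1763/4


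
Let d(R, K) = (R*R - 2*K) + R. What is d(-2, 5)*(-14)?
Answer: 112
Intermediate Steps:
d(R, K) = R + R² - 2*K (d(R, K) = (R² - 2*K) + R = R + R² - 2*K)
d(-2, 5)*(-14) = (-2 + (-2)² - 2*5)*(-14) = (-2 + 4 - 10)*(-14) = -8*(-14) = 112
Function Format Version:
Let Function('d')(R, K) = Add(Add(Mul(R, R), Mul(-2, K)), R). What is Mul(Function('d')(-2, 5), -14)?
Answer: 112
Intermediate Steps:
Function('d')(R, K) = Add(R, Pow(R, 2), Mul(-2, K)) (Function('d')(R, K) = Add(Add(Pow(R, 2), Mul(-2, K)), R) = Add(R, Pow(R, 2), Mul(-2, K)))
Mul(Function('d')(-2, 5), -14) = Mul(Add(-2, Pow(-2, 2), Mul(-2, 5)), -14) = Mul(Add(-2, 4, -10), -14) = Mul(-8, -14) = 112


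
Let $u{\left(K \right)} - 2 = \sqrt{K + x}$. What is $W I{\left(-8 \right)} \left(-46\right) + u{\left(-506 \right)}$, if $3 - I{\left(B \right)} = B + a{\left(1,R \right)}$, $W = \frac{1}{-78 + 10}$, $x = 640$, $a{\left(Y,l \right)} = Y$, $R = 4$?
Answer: $\frac{149}{17} + \sqrt{134} \approx 20.341$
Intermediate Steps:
$W = - \frac{1}{68}$ ($W = \frac{1}{-68} = - \frac{1}{68} \approx -0.014706$)
$I{\left(B \right)} = 2 - B$ ($I{\left(B \right)} = 3 - \left(B + 1\right) = 3 - \left(1 + B\right) = 2 - B$)
$u{\left(K \right)} = 2 + \sqrt{640 + K}$ ($u{\left(K \right)} = 2 + \sqrt{K + 640} = 2 + \sqrt{640 + K}$)
$W I{\left(-8 \right)} \left(-46\right) + u{\left(-506 \right)} = - \frac{2 - -8}{68} \left(-46\right) + \left(2 + \sqrt{640 - 506}\right) = - \frac{2 + 8}{68} \left(-46\right) + \left(2 + \sqrt{134}\right) = \left(- \frac{1}{68}\right) 10 \left(-46\right) + \left(2 + \sqrt{134}\right) = \left(- \frac{5}{34}\right) \left(-46\right) + \left(2 + \sqrt{134}\right) = \frac{115}{17} + \left(2 + \sqrt{134}\right) = \frac{149}{17} + \sqrt{134}$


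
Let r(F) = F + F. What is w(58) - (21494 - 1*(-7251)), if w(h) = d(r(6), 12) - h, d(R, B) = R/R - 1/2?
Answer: -57605/2 ≈ -28803.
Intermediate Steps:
r(F) = 2*F
d(R, B) = ½ (d(R, B) = 1 - 1*½ = 1 - ½ = ½)
w(h) = ½ - h
w(58) - (21494 - 1*(-7251)) = (½ - 1*58) - (21494 - 1*(-7251)) = (½ - 58) - (21494 + 7251) = -115/2 - 1*28745 = -115/2 - 28745 = -57605/2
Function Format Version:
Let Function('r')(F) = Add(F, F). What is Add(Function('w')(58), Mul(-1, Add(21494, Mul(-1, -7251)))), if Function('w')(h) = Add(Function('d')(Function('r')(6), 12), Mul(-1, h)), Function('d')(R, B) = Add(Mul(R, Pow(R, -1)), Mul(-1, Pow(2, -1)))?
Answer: Rational(-57605, 2) ≈ -28803.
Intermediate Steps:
Function('r')(F) = Mul(2, F)
Function('d')(R, B) = Rational(1, 2) (Function('d')(R, B) = Add(1, Mul(-1, Rational(1, 2))) = Add(1, Rational(-1, 2)) = Rational(1, 2))
Function('w')(h) = Add(Rational(1, 2), Mul(-1, h))
Add(Function('w')(58), Mul(-1, Add(21494, Mul(-1, -7251)))) = Add(Add(Rational(1, 2), Mul(-1, 58)), Mul(-1, Add(21494, Mul(-1, -7251)))) = Add(Add(Rational(1, 2), -58), Mul(-1, Add(21494, 7251))) = Add(Rational(-115, 2), Mul(-1, 28745)) = Add(Rational(-115, 2), -28745) = Rational(-57605, 2)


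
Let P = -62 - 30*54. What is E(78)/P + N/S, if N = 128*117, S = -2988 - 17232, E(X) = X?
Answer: -1115283/1417085 ≈ -0.78703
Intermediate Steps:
S = -20220
P = -1682 (P = -62 - 1620 = -1682)
N = 14976
E(78)/P + N/S = 78/(-1682) + 14976/(-20220) = 78*(-1/1682) + 14976*(-1/20220) = -39/841 - 1248/1685 = -1115283/1417085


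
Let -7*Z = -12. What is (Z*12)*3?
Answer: 432/7 ≈ 61.714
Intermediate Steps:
Z = 12/7 (Z = -1/7*(-12) = 12/7 ≈ 1.7143)
(Z*12)*3 = ((12/7)*12)*3 = (144/7)*3 = 432/7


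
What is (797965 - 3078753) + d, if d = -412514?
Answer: -2693302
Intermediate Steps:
(797965 - 3078753) + d = (797965 - 3078753) - 412514 = -2280788 - 412514 = -2693302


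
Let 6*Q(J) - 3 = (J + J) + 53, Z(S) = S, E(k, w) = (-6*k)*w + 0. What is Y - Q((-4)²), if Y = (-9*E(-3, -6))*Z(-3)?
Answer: -8792/3 ≈ -2930.7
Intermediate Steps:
E(k, w) = -6*k*w (E(k, w) = -6*k*w + 0 = -6*k*w)
Q(J) = 28/3 + J/3 (Q(J) = ½ + ((J + J) + 53)/6 = ½ + (2*J + 53)/6 = ½ + (53 + 2*J)/6 = ½ + (53/6 + J/3) = 28/3 + J/3)
Y = -2916 (Y = -(-54)*(-3)*(-6)*(-3) = -9*(-108)*(-3) = 972*(-3) = -2916)
Y - Q((-4)²) = -2916 - (28/3 + (⅓)*(-4)²) = -2916 - (28/3 + (⅓)*16) = -2916 - (28/3 + 16/3) = -2916 - 1*44/3 = -2916 - 44/3 = -8792/3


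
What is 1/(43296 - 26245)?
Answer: 1/17051 ≈ 5.8648e-5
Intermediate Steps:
1/(43296 - 26245) = 1/17051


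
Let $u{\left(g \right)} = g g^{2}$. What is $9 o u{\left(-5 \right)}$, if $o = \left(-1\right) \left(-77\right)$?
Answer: $-86625$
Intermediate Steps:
$u{\left(g \right)} = g^{3}$
$o = 77$
$9 o u{\left(-5 \right)} = 9 \cdot 77 \left(-5\right)^{3} = 693 \left(-125\right) = -86625$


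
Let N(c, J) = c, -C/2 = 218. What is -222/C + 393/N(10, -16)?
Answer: 21696/545 ≈ 39.809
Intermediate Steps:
C = -436 (C = -2*218 = -436)
-222/C + 393/N(10, -16) = -222/(-436) + 393/10 = -222*(-1/436) + 393*(⅒) = 111/218 + 393/10 = 21696/545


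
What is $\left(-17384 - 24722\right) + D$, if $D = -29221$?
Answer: $-71327$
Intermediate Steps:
$\left(-17384 - 24722\right) + D = \left(-17384 - 24722\right) - 29221 = -42106 - 29221 = -71327$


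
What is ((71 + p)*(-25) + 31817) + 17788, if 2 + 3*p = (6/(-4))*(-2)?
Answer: 143465/3 ≈ 47822.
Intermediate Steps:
p = ⅓ (p = -⅔ + ((6/(-4))*(-2))/3 = -⅔ + ((6*(-¼))*(-2))/3 = -⅔ + (-3/2*(-2))/3 = -⅔ + (⅓)*3 = -⅔ + 1 = ⅓ ≈ 0.33333)
((71 + p)*(-25) + 31817) + 17788 = ((71 + ⅓)*(-25) + 31817) + 17788 = ((214/3)*(-25) + 31817) + 17788 = (-5350/3 + 31817) + 17788 = 90101/3 + 17788 = 143465/3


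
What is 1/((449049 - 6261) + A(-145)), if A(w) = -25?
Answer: 1/442763 ≈ 2.2585e-6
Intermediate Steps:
1/((449049 - 6261) + A(-145)) = 1/((449049 - 6261) - 25) = 1/(442788 - 25) = 1/442763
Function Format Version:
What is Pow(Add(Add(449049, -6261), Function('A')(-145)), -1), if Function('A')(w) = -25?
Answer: Rational(1, 442763) ≈ 2.2585e-6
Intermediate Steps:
Pow(Add(Add(449049, -6261), Function('A')(-145)), -1) = Pow(Add(Add(449049, -6261), -25), -1) = Pow(Add(442788, -25), -1) = Pow(442763, -1) = Rational(1, 442763)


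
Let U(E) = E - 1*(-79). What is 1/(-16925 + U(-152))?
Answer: -1/16998 ≈ -5.8830e-5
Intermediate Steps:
U(E) = 79 + E (U(E) = E + 79 = 79 + E)
1/(-16925 + U(-152)) = 1/(-16925 + (79 - 152)) = 1/(-16925 - 73) = 1/(-16998) = -1/16998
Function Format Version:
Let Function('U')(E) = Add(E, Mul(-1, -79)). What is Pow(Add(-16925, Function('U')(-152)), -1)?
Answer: Rational(-1, 16998) ≈ -5.8830e-5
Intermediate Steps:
Function('U')(E) = Add(79, E) (Function('U')(E) = Add(E, 79) = Add(79, E))
Pow(Add(-16925, Function('U')(-152)), -1) = Pow(Add(-16925, Add(79, -152)), -1) = Pow(Add(-16925, -73), -1) = Pow(-16998, -1) = Rational(-1, 16998)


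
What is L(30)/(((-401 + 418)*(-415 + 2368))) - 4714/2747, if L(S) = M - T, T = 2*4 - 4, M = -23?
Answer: -17398187/10133683 ≈ -1.7169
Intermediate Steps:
T = 4 (T = 8 - 4 = 4)
L(S) = -27 (L(S) = -23 - 1*4 = -23 - 4 = -27)
L(30)/(((-401 + 418)*(-415 + 2368))) - 4714/2747 = -27*1/((-415 + 2368)*(-401 + 418)) - 4714/2747 = -27/(17*1953) - 4714*1/2747 = -27/33201 - 4714/2747 = -27*1/33201 - 4714/2747 = -3/3689 - 4714/2747 = -17398187/10133683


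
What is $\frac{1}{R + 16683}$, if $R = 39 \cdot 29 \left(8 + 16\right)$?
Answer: $\frac{1}{43827} \approx 2.2817 \cdot 10^{-5}$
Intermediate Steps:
$R = 27144$ ($R = 1131 \cdot 24 = 27144$)
$\frac{1}{R + 16683} = \frac{1}{27144 + 16683} = \frac{1}{43827}$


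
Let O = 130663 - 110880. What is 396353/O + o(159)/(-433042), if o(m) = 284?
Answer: 85815938727/4283434943 ≈ 20.034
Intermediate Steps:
O = 19783
396353/O + o(159)/(-433042) = 396353/19783 + 284/(-433042) = 396353*(1/19783) + 284*(-1/433042) = 396353/19783 - 142/216521 = 85815938727/4283434943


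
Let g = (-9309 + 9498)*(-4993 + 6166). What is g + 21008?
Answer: 242705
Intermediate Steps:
g = 221697 (g = 189*1173 = 221697)
g + 21008 = 221697 + 21008 = 242705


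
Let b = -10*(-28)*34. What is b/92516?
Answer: 2380/23129 ≈ 0.10290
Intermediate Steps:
b = 9520 (b = 280*34 = 9520)
b/92516 = 9520/92516 = 9520*(1/92516) = 2380/23129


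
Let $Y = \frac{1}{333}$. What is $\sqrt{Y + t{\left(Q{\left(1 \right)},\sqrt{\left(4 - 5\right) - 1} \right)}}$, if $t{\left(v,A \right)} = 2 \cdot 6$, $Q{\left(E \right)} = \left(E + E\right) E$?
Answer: $\frac{\sqrt{147889}}{111} \approx 3.4645$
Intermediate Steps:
$Q{\left(E \right)} = 2 E^{2}$ ($Q{\left(E \right)} = 2 E E = 2 E^{2}$)
$Y = \frac{1}{333} \approx 0.003003$
$t{\left(v,A \right)} = 12$
$\sqrt{Y + t{\left(Q{\left(1 \right)},\sqrt{\left(4 - 5\right) - 1} \right)}} = \sqrt{\frac{1}{333} + 12} = \sqrt{\frac{3997}{333}} = \frac{\sqrt{147889}}{111}$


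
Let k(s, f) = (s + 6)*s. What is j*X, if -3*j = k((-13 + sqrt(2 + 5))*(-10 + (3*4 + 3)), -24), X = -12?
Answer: 16040 - 2480*sqrt(7) ≈ 9478.5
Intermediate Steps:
k(s, f) = s*(6 + s) (k(s, f) = (6 + s)*s = s*(6 + s))
j = -(-65 + 5*sqrt(7))*(-59 + 5*sqrt(7))/3 (j = -(-13 + sqrt(2 + 5))*(-10 + (3*4 + 3))*(6 + (-13 + sqrt(2 + 5))*(-10 + (3*4 + 3)))/3 = -(-13 + sqrt(7))*(-10 + (12 + 3))*(6 + (-13 + sqrt(7))*(-10 + (12 + 3)))/3 = -(-13 + sqrt(7))*(-10 + 15)*(6 + (-13 + sqrt(7))*(-10 + 15))/3 = -(-13 + sqrt(7))*5*(6 + (-13 + sqrt(7))*5)/3 = -(-65 + 5*sqrt(7))*(6 + (-65 + 5*sqrt(7)))/3 = -(-65 + 5*sqrt(7))*(-59 + 5*sqrt(7))/3 ≈ -789.88)
j*X = (-4010/3 + 620*sqrt(7)/3)*(-12) = 16040 - 2480*sqrt(7)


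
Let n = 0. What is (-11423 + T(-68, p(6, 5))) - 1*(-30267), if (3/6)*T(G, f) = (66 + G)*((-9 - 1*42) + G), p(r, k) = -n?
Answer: 19320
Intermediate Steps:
p(r, k) = 0 (p(r, k) = -1*0 = 0)
T(G, f) = 2*(-51 + G)*(66 + G) (T(G, f) = 2*((66 + G)*((-9 - 1*42) + G)) = 2*((66 + G)*((-9 - 42) + G)) = 2*((66 + G)*(-51 + G)) = 2*((-51 + G)*(66 + G)) = 2*(-51 + G)*(66 + G))
(-11423 + T(-68, p(6, 5))) - 1*(-30267) = (-11423 + (-6732 + 2*(-68)**2 + 30*(-68))) - 1*(-30267) = (-11423 + (-6732 + 2*4624 - 2040)) + 30267 = (-11423 + (-6732 + 9248 - 2040)) + 30267 = (-11423 + 476) + 30267 = -10947 + 30267 = 19320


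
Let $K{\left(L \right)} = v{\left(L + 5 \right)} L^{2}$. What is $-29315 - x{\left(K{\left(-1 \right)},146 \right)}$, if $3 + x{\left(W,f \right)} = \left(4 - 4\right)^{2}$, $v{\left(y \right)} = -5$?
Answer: $-29312$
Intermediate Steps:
$K{\left(L \right)} = - 5 L^{2}$
$x{\left(W,f \right)} = -3$ ($x{\left(W,f \right)} = -3 + \left(4 - 4\right)^{2} = -3 + 0^{2} = -3 + 0 = -3$)
$-29315 - x{\left(K{\left(-1 \right)},146 \right)} = -29315 - -3 = -29315 + 3 = -29312$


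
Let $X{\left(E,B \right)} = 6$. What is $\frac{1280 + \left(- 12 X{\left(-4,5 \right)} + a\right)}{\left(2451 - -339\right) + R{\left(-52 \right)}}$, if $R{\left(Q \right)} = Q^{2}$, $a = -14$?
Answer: $\frac{597}{2747} \approx 0.21733$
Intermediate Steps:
$\frac{1280 + \left(- 12 X{\left(-4,5 \right)} + a\right)}{\left(2451 - -339\right) + R{\left(-52 \right)}} = \frac{1280 - 86}{\left(2451 - -339\right) + \left(-52\right)^{2}} = \frac{1280 - 86}{\left(2451 + 339\right) + 2704} = \frac{1280 - 86}{2790 + 2704} = \frac{1194}{5494} = 1194 \cdot \frac{1}{5494} = \frac{597}{2747}$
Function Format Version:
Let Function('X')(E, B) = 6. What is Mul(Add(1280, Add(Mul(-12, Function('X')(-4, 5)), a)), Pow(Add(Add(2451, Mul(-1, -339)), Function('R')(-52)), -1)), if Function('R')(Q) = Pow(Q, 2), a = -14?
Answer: Rational(597, 2747) ≈ 0.21733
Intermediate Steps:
Mul(Add(1280, Add(Mul(-12, Function('X')(-4, 5)), a)), Pow(Add(Add(2451, Mul(-1, -339)), Function('R')(-52)), -1)) = Mul(Add(1280, Add(Mul(-12, 6), -14)), Pow(Add(Add(2451, Mul(-1, -339)), Pow(-52, 2)), -1)) = Mul(Add(1280, Add(-72, -14)), Pow(Add(Add(2451, 339), 2704), -1)) = Mul(Add(1280, -86), Pow(Add(2790, 2704), -1)) = Mul(1194, Pow(5494, -1)) = Mul(1194, Rational(1, 5494)) = Rational(597, 2747)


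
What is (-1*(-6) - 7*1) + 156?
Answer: 155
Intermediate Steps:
(-1*(-6) - 7*1) + 156 = (6 - 7) + 156 = -1 + 156 = 155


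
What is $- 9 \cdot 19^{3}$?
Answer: $-61731$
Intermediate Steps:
$- 9 \cdot 19^{3} = \left(-9\right) 6859 = -61731$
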